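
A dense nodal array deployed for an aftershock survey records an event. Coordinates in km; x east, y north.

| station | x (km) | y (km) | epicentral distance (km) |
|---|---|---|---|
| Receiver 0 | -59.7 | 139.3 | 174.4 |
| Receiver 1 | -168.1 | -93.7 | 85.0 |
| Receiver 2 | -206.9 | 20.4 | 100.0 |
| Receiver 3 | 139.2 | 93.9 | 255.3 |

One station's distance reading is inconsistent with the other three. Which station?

Receiver 3

Solve using three stations at a time. Using Receiver 0, Receiver 1, Receiver 2 (subtract circle equations pairwise → linear system) gives (x, y) ≈ (-117.9, -25.1).
Distances from that point to each station vs reported:
  Receiver 0: calculated 174.4 vs reported 174.4 → residual 0.0 km
  Receiver 1: calculated 85.0 vs reported 85.0 → residual 0.0 km
  Receiver 2: calculated 100.0 vs reported 100.0 → residual 0.0 km
  Receiver 3: calculated 283.3 vs reported 255.3 → residual 28.0 km
Receiver 0, Receiver 1, Receiver 2 are mutually consistent (residuals ≈ 0); Receiver 3 is off by 28.0 km.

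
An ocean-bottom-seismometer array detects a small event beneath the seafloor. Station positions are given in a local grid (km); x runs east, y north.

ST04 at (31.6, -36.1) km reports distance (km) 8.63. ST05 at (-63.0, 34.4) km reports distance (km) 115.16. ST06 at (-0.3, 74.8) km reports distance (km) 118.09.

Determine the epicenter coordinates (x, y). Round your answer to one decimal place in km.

Circle about each station: (x − 31.6)² + (y + 36.1)² = 8.63²; (x + 63.0)² + (y − 34.4)² = 115.16²; (x + 0.3)² + (y − 74.8)² = 118.09².
Subtracting the ST04 equation from the ST05 and ST06 equations removes the quadratic terms:
-189.2 x + 141.0 y = -10336.76
-63.8 x + 221.8 y = -10577.41
Solving the 2×2 system: x ≈ 24.3, y ≈ -40.7 km.

24.3 km east, -40.7 km north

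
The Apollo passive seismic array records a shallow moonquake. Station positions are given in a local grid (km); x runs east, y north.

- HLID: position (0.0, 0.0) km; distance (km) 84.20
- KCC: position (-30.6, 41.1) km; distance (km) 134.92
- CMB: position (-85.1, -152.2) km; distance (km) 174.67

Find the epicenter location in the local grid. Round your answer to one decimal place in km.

x ≈ 61.6 km, y ≈ -57.4 km

Circle about each station: x² + y² = 84.20²; (x + 30.6)² + (y − 41.1)² = 134.92²; (x + 85.1)² + (y + 152.2)² = 174.67².
Subtracting the HLID equation from the KCC and CMB equations removes the quadratic terms:
-61.2 x + 82.2 y = -8488.20
-170.2 x − 304.4 y = 6986.88
Solving the 2×2 system: x ≈ 61.6, y ≈ -57.4 km.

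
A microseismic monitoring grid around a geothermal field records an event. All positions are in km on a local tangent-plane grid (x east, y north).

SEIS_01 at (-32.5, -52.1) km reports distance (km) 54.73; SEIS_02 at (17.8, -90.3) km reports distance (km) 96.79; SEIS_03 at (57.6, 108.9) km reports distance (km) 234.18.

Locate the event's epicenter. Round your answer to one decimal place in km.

x ≈ -78.6 km, y ≈ -81.6 km

Circle about each station: (x + 32.5)² + (y + 52.1)² = 54.73²; (x − 17.8)² + (y + 90.3)² = 96.79²; (x − 57.6)² + (y − 108.9)² = 234.18².
Subtracting the SEIS_01 equation from the SEIS_02 and SEIS_03 equations removes the quadratic terms:
100.6 x − 76.4 y = -1672.66
180.2 x + 322.0 y = -40438.59
Solving the 2×2 system: x ≈ -78.6, y ≈ -81.6 km.
Check against SEIS_01 (with the unrounded x, y): √((x + 32.5)²+(y + 52.1)²) = 54.73 ≈ 54.73 km. ✓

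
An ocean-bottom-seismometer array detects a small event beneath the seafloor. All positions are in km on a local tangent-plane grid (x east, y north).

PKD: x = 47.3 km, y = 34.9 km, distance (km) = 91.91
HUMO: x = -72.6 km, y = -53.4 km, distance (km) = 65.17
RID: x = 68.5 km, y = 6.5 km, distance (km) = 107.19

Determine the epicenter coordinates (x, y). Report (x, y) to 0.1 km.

x ≈ -38.6 km, y ≈ 2.2 km

Circle about each station: (x − 47.3)² + (y − 34.9)² = 91.91²; (x + 72.6)² + (y + 53.4)² = 65.17²; (x − 68.5)² + (y − 6.5)² = 107.19².
Subtracting the PKD equation from the HUMO and RID equations removes the quadratic terms:
-239.8 x − 176.6 y = 8867.34
42.4 x − 56.8 y = -1763.05
Solving the 2×2 system: x ≈ -38.6, y ≈ 2.2 km.
Check against PKD (with the unrounded x, y): √((x − 47.3)²+(y − 34.9)²) = 91.92 ≈ 91.91 km. ✓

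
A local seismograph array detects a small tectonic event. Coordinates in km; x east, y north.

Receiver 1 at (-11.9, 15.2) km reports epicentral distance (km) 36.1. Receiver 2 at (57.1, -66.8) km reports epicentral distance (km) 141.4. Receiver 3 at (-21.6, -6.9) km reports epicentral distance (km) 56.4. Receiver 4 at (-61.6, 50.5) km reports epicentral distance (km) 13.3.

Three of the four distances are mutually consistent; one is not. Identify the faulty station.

Solve using three stations at a time. Using Receiver 1, Receiver 2, Receiver 3 (subtract circle equations pairwise → linear system) gives (x, y) ≈ (-23.3, 49.5).
Distances from that point to each station vs reported:
  Receiver 1: calculated 36.2 vs reported 36.1 → residual 0.1 km
  Receiver 2: calculated 141.4 vs reported 141.4 → residual 0.0 km
  Receiver 3: calculated 56.4 vs reported 56.4 → residual 0.0 km
  Receiver 4: calculated 38.3 vs reported 13.3 → residual 25.0 km
Receiver 1, Receiver 2, Receiver 3 are mutually consistent (residuals ≈ 0); Receiver 4 is off by 25.0 km.

Receiver 4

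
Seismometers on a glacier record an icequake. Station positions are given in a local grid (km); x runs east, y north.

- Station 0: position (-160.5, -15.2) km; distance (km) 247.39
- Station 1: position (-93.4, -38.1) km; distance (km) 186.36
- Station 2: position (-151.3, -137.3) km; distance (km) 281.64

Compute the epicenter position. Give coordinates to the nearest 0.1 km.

Circle about each station: (x + 160.5)² + (y + 15.2)² = 247.39²; (x + 93.4)² + (y + 38.1)² = 186.36²; (x + 151.3)² + (y + 137.3)² = 281.64².
Subtracting the Station 0 equation from the Station 1 and Station 2 equations removes the quadratic terms:
134.2 x − 45.8 y = 10655.64
18.4 x − 244.2 y = -2367.59
Solving the 2×2 system: x ≈ 84.9, y ≈ 16.1 km.

(84.9, 16.1)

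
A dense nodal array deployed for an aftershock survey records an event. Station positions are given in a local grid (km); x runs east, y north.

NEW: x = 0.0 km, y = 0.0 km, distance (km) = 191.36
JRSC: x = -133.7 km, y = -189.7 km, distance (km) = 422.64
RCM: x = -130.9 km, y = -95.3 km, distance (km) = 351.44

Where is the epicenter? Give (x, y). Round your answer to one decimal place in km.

x ≈ 128.6 km, y ≈ 141.7 km

Circle about each station: x² + y² = 191.36²; (x + 133.7)² + (y + 189.7)² = 422.64²; (x + 130.9)² + (y + 95.3)² = 351.44².
Subtracting pairs of circle equations eliminates x²+y² and gives linear equations (the radical axes):
-267.4 x − 379.4 y = -88144.14
-261.8 x − 190.6 y = -60674.52
Solving the 2×2 system: x ≈ 128.6, y ≈ 141.7 km.
Check against NEW (with the unrounded x, y): √(x²+y²) = 191.35 ≈ 191.36 km. ✓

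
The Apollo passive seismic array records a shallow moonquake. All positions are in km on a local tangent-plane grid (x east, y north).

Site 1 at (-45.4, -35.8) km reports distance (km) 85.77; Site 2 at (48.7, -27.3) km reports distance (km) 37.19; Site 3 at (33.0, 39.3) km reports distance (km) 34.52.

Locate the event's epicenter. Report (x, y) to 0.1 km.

Circle about each station: (x + 45.4)² + (y + 35.8)² = 85.77²; (x − 48.7)² + (y + 27.3)² = 37.19²; (x − 33.0)² + (y − 39.3)² = 34.52².
Subtracting the Site 1 equation from the Site 2 and Site 3 equations removes the quadratic terms:
188.2 x + 17.0 y = 5747.58
156.8 x + 150.2 y = 5455.55
Solving the 2×2 system: x ≈ 30.1, y ≈ 4.9 km.
Check against Site 1 (with the unrounded x, y): √((x + 45.4)²+(y + 35.8)²) = 85.77 ≈ 85.77 km. ✓

30.1 km east, 4.9 km north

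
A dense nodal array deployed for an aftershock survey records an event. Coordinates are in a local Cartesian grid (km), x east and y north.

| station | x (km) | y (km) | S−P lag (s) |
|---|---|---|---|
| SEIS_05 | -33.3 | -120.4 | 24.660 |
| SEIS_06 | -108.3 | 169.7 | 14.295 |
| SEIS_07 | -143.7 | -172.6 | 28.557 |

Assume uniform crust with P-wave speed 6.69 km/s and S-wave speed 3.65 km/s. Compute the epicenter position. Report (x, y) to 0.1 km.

-123.6 km east, 55.9 km north

Distance from S−P lag: d = Δt · v_P v_S / (v_P − v_S) = Δt · (6.69·3.65)/(6.69−3.65) ≈ 8.0324·Δt.
So d_SEIS_05 = 198.08, d_SEIS_06 = 114.82, d_SEIS_07 = 229.38 km.
Circle about each station: (x + 33.3)² + (y + 120.4)² = 198.08²; (x + 108.3)² + (y − 169.7)² = 114.82²; (x + 143.7)² + (y + 172.6)² = 229.38².
Subtracting the SEIS_05 equation from the SEIS_06 and SEIS_07 equations removes the quadratic terms:
-150.0 x + 580.2 y = 50973.98
-220.8 x − 104.4 y = 21455.90
Solving the 2×2 system: x ≈ -123.6, y ≈ 55.9 km.
Check against SEIS_05 (with the unrounded x, y): √((x + 33.3)²+(y + 120.4)²) = 198.08 ≈ 198.08 km. ✓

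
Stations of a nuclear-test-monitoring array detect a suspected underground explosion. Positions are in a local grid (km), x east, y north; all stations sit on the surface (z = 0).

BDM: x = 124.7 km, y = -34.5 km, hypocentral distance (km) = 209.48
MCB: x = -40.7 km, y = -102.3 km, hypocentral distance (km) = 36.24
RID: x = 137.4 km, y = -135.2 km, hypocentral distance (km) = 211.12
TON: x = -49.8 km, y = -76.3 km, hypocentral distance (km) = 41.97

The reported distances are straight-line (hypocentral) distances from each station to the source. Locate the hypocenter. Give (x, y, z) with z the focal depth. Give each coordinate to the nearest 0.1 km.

Each station gives a sphere (x−x_i)² + (y−y_i)² + z² = d_i² (stations at z=0).
Subtracting the BDM sphere from MCB and RID: z² cancels, leaving linear equations in x and y:
-330.8 x − 135.6 y = 37949.97
25.4 x − 201.4 y = 19727.68
Solving: x ≈ -70.904, y ≈ -106.895 km (keep extra digits for the depth step; rounded: -70.9, -106.9).
Then from the BDM sphere: z² = 209.48² − (x − 124.7)² − (y + 34.5)² with x = -70.904, y = -106.895, so z ≈ 19.491 ≈ 19.5 km.
Check against TON (with the unrounded solution): distance 41.97 ≈ 41.97 km. ✓

x ≈ -70.9 km, y ≈ -106.9 km, depth ≈ 19.5 km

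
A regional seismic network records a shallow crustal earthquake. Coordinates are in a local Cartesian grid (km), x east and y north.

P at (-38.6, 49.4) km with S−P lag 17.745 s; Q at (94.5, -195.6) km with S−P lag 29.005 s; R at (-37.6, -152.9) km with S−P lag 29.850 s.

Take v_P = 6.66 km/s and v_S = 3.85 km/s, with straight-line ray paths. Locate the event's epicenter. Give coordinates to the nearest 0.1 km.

122.3 km east, 67.6 km north

Distance from S−P lag: d = Δt · v_P v_S / (v_P − v_S) = Δt · (6.66·3.85)/(6.66−3.85) ≈ 9.1249·Δt.
So d_P = 161.92, d_Q = 264.67, d_R = 272.38 km.
Circle about each station: (x + 38.6)² + (y − 49.4)² = 161.92²; (x − 94.5)² + (y + 195.6)² = 264.67²; (x + 37.6)² + (y + 152.9)² = 272.38².
Subtracting the P equation from the Q and R equations removes the quadratic terms:
266.2 x − 490.0 y = -572.83
2.0 x − 404.6 y = -27110.93
Solving the 2×2 system: x ≈ 122.3, y ≈ 67.6 km.
Check against P (with the unrounded x, y): √((x + 38.6)²+(y − 49.4)²) = 161.93 ≈ 161.92 km. ✓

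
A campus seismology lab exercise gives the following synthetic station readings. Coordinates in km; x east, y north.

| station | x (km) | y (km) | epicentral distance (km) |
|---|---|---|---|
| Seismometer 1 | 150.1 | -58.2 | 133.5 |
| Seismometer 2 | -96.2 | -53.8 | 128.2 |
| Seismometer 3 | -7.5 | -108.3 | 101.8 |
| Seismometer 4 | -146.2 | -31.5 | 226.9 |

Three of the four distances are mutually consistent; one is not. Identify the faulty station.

Solve using three stations at a time. Using Seismometer 1, Seismometer 2, Seismometer 3 (subtract circle equations pairwise → linear system) gives (x, y) ≈ (24.9, -11.8).
Distances from that point to each station vs reported:
  Seismometer 1: calculated 133.5 vs reported 133.5 → residual 0.0 km
  Seismometer 2: calculated 128.2 vs reported 128.2 → residual 0.0 km
  Seismometer 3: calculated 101.8 vs reported 101.8 → residual 0.0 km
  Seismometer 4: calculated 172.3 vs reported 226.9 → residual 54.6 km
Seismometer 1, Seismometer 2, Seismometer 3 are mutually consistent (residuals ≈ 0); Seismometer 4 is off by 54.6 km.

Seismometer 4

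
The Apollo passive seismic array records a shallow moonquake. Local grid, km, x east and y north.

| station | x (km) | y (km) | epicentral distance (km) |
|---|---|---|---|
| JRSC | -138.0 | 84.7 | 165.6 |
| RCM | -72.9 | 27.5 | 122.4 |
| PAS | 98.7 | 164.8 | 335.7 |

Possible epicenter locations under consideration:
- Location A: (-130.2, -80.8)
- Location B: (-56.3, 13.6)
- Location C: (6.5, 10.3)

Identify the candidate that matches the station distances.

Location A

For each candidate, compare |candidate − station| to the reported distance:
Location A: residuals JRSC 0.1, RCM 0.1, PAS 0.0 → max 0.1 km
Location B: residuals JRSC 57.3, RCM 100.7, PAS 119.2 → max 119.2 km
Location C: residuals JRSC 3.1, RCM 41.2, PAS 155.8 → max 155.8 km
Only Location A has all residuals ≈ 0.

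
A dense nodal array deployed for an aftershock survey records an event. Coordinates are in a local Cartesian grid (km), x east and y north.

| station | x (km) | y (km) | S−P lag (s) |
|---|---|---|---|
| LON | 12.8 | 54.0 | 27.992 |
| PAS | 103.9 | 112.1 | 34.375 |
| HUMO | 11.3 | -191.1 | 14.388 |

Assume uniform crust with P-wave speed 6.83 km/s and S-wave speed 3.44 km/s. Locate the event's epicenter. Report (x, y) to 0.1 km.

Distance from S−P lag: d = Δt · v_P v_S / (v_P − v_S) = Δt · (6.83·3.44)/(6.83−3.44) ≈ 6.9307·Δt.
So d_LON = 194.01, d_PAS = 238.24, d_HUMO = 99.72 km.
Circle about each station: (x − 12.8)² + (y − 54.0)² = 194.01²; (x − 103.9)² + (y − 112.1)² = 238.24²; (x − 11.3)² + (y + 191.1)² = 99.72².
Subtracting the LON equation from the PAS and HUMO equations removes the quadratic terms:
182.2 x + 116.2 y = 1163.36
-3.0 x − 490.2 y = 61262.86
Solving the 2×2 system: x ≈ 86.4, y ≈ -125.5 km.

x ≈ 86.4 km, y ≈ -125.5 km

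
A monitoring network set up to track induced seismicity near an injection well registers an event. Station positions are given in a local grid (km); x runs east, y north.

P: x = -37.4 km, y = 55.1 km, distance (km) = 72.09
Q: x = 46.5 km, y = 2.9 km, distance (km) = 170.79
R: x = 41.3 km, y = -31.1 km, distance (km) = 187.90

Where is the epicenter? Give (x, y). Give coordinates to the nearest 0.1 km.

Circle about each station: (x + 37.4)² + (y − 55.1)² = 72.09²; (x − 46.5)² + (y − 2.9)² = 170.79²; (x − 41.3)² + (y + 31.1)² = 187.90².
Subtracting pairs of circle equations eliminates x²+y² and gives linear equations (the radical axes):
167.8 x − 104.4 y = -26236.37
157.4 x − 172.4 y = -31871.31
Solving the 2×2 system: x ≈ -95.7, y ≈ 97.5 km.
Check against P (with the unrounded x, y): √((x + 37.4)²+(y − 55.1)²) = 72.08 ≈ 72.09 km. ✓

x ≈ -95.7 km, y ≈ 97.5 km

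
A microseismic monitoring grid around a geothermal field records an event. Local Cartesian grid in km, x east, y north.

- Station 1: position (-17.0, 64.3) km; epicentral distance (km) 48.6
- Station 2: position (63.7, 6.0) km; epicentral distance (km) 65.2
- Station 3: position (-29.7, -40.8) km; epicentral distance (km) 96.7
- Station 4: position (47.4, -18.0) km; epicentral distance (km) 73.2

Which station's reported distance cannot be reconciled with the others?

Station 1

Solve using three stations at a time. Using Station 2, Station 3, Station 4 (subtract circle equations pairwise → linear system) gives (x, y) ≈ (12.3, 46.4).
Distances from that point to each station vs reported:
  Station 1: calculated 34.3 vs reported 48.6 → residual 14.3 km
  Station 2: calculated 65.4 vs reported 65.2 → residual 0.2 km
  Station 3: calculated 96.8 vs reported 96.7 → residual 0.1 km
  Station 4: calculated 73.4 vs reported 73.2 → residual 0.2 km
Station 2, Station 3, Station 4 are mutually consistent (residuals ≈ 0); Station 1 is off by 14.3 km.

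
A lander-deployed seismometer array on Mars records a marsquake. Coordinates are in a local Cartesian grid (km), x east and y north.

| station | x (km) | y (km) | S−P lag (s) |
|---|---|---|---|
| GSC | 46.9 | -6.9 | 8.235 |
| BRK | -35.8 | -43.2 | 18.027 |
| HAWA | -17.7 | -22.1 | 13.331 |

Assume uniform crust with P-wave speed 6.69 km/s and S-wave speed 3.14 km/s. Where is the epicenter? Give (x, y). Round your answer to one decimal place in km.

Distance from S−P lag: d = Δt · v_P v_S / (v_P − v_S) = Δt · (6.69·3.14)/(6.69−3.14) ≈ 5.9174·Δt.
So d_GSC = 48.73, d_BRK = 106.67, d_HAWA = 78.88 km.
Circle about each station: (x − 46.9)² + (y + 6.9)² = 48.73²; (x + 35.8)² + (y + 43.2)² = 106.67²; (x + 17.7)² + (y + 22.1)² = 78.88².
Subtracting the GSC equation from the BRK and HAWA equations removes the quadratic terms:
-165.4 x − 72.6 y = -8103.22
-129.2 x − 30.4 y = -5292.96
Solving the 2×2 system: x ≈ 31.7, y ≈ 39.4 km.
Check against GSC (with the unrounded x, y): √((x − 46.9)²+(y + 6.9)²) = 48.74 ≈ 48.73 km. ✓

(31.7, 39.4)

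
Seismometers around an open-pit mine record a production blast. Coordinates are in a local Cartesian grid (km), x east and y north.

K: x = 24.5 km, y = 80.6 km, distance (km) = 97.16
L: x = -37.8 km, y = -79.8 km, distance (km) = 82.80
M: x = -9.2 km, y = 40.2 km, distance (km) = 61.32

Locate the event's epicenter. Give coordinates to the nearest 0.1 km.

Circle about each station: (x − 24.5)² + (y − 80.6)² = 97.16²; (x + 37.8)² + (y + 79.8)² = 82.80²; (x + 9.2)² + (y − 40.2)² = 61.32².
Subtracting the K equation from the L and M equations removes the quadratic terms:
-124.6 x − 320.8 y = 3284.50
-67.4 x − 80.8 y = 283.99
Solving the 2×2 system: x ≈ 15.1, y ≈ -16.1 km.

(15.1, -16.1)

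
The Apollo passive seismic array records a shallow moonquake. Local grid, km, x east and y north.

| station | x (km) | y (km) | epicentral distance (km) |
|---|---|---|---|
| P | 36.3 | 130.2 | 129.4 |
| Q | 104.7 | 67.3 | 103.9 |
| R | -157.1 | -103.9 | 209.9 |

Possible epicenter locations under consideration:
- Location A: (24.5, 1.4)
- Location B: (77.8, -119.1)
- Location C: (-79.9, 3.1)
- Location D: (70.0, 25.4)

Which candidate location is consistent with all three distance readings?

For each candidate, compare |candidate − station| to the reported distance:
Location A: residuals P 0.1, Q 0.1, R 0.0 → max 0.1 km
Location B: residuals P 123.3, Q 84.4, R 25.5 → max 123.3 km
Location C: residuals P 42.8, Q 91.5, R 78.0 → max 91.5 km
Location D: residuals P 19.3, Q 49.5, R 51.4 → max 51.4 km
Only Location A has all residuals ≈ 0.

Location A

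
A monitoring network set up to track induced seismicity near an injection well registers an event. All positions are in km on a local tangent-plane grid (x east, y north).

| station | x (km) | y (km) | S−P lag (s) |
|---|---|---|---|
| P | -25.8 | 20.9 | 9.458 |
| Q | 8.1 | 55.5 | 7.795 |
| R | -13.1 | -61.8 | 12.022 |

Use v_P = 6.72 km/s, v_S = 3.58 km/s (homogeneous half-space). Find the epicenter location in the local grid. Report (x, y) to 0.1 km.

x ≈ 45.7 km, y ≈ 9.1 km

Distance from S−P lag: d = Δt · v_P v_S / (v_P − v_S) = Δt · (6.72·3.58)/(6.72−3.58) ≈ 7.6617·Δt.
So d_P = 72.46, d_Q = 59.72, d_R = 92.11 km.
Circle about each station: (x + 25.8)² + (y − 20.9)² = 72.46²; (x − 8.1)² + (y − 55.5)² = 59.72²; (x + 13.1)² + (y + 61.8)² = 92.11².
Subtracting the P equation from the Q and R equations removes the quadratic terms:
67.8 x + 69.2 y = 3727.38
25.4 x − 165.4 y = -345.40
Solving the 2×2 system: x ≈ 45.7, y ≈ 9.1 km.
Check against P (with the unrounded x, y): √((x + 25.8)²+(y − 20.9)²) = 72.45 ≈ 72.46 km. ✓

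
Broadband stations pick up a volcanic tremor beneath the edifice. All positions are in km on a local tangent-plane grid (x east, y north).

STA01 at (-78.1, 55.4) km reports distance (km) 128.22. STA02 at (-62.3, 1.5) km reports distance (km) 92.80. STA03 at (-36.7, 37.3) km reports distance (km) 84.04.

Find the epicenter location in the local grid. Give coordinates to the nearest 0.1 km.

Circle about each station: (x + 78.1)² + (y − 55.4)² = 128.22²; (x + 62.3)² + (y − 1.5)² = 92.80²; (x + 36.7)² + (y − 37.3)² = 84.04².
Subtracting the STA01 equation from the STA02 and STA03 equations removes the quadratic terms:
31.6 x − 107.8 y = 2543.30
82.8 x − 36.2 y = 2947.06
Solving the 2×2 system: x ≈ 29.0, y ≈ -15.1 km.
Check against STA01 (with the unrounded x, y): √((x + 78.1)²+(y − 55.4)²) = 128.21 ≈ 128.22 km. ✓

(29.0, -15.1)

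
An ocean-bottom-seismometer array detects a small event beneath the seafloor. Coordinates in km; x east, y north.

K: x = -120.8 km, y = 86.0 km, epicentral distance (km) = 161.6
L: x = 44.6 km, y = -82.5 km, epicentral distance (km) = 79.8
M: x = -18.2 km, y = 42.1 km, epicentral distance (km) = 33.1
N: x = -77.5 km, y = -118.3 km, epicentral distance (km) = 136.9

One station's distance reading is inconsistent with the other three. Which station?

M

Solve using three stations at a time. Using K, L, N (subtract circle equations pairwise → linear system) gives (x, y) ≈ (8.1, -11.5).
Distances from that point to each station vs reported:
  K: calculated 161.6 vs reported 161.6 → residual 0.0 km
  L: calculated 79.9 vs reported 79.8 → residual 0.1 km
  M: calculated 59.7 vs reported 33.1 → residual 26.6 km
  N: calculated 136.9 vs reported 136.9 → residual 0.0 km
K, L, N are mutually consistent (residuals ≈ 0); M is off by 26.6 km.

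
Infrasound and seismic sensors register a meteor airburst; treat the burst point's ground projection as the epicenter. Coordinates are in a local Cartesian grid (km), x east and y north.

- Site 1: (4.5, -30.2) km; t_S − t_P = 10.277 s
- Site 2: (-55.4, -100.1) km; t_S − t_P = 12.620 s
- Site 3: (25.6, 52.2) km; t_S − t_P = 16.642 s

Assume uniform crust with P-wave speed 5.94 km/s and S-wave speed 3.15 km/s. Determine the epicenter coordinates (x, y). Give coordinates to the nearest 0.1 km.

Distance from S−P lag: d = Δt · v_P v_S / (v_P − v_S) = Δt · (5.94·3.15)/(5.94−3.15) ≈ 6.7065·Δt.
So d_Site 1 = 68.92, d_Site 2 = 84.64, d_Site 3 = 111.61 km.
Circle about each station: (x − 4.5)² + (y + 30.2)² = 68.92²; (x + 55.4)² + (y + 100.1)² = 84.64²; (x − 25.6)² + (y − 52.2)² = 111.61².
Subtracting the Site 1 equation from the Site 2 and Site 3 equations removes the quadratic terms:
-119.8 x − 139.8 y = 9742.92
42.2 x + 164.8 y = -5258.92
Solving the 2×2 system: x ≈ -62.9, y ≈ -15.8 km.

(-62.9, -15.8)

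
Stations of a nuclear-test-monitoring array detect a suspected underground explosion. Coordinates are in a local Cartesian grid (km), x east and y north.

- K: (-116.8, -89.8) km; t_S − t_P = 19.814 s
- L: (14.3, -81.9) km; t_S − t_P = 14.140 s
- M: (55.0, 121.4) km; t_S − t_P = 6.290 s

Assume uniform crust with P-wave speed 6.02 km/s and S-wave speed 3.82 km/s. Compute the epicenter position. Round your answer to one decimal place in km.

x ≈ 19.9 km, y ≈ 65.8 km

Distance from S−P lag: d = Δt · v_P v_S / (v_P − v_S) = Δt · (6.02·3.82)/(6.02−3.82) ≈ 10.4529·Δt.
So d_K = 207.11, d_L = 147.80, d_M = 65.75 km.
Circle about each station: (x + 116.8)² + (y + 89.8)² = 207.11²; (x − 14.3)² + (y + 81.9)² = 147.80²; (x − 55.0)² + (y − 121.4)² = 65.75².
Subtracting the K equation from the L and M equations removes the quadratic terms:
262.2 x + 15.8 y = 6255.53
343.6 x + 422.4 y = 34628.17
Solving the 2×2 system: x ≈ 19.9, y ≈ 65.8 km.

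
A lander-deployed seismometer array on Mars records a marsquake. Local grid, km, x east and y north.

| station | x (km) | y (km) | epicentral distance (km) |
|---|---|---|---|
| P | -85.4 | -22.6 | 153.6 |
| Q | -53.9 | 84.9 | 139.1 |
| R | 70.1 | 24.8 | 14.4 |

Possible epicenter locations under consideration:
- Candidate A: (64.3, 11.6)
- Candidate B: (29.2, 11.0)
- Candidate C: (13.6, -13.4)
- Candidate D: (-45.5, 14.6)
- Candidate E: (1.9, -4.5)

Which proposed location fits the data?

Candidate A

For each candidate, compare |candidate − station| to the reported distance:
Candidate A: residuals P 0.0, Q 0.0, R 0.0 → max 0.0 km
Candidate B: residuals P 34.2, Q 27.9, R 28.8 → max 34.2 km
Candidate C: residuals P 54.2, Q 19.9, R 53.8 → max 54.2 km
Candidate D: residuals P 99.0, Q 68.3, R 101.6 → max 101.6 km
Candidate E: residuals P 64.4, Q 33.7, R 59.8 → max 64.4 km
Only Candidate A has all residuals ≈ 0.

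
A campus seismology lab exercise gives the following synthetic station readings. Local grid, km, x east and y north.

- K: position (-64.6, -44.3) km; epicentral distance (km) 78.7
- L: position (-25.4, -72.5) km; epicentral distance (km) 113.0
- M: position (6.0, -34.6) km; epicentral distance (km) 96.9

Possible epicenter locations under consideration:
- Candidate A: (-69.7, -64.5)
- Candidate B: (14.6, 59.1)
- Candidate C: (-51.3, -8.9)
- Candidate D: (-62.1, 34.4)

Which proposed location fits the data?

For each candidate, compare |candidate − station| to the reported distance:
Candidate A: residuals K 57.9, L 68.0, M 15.5 → max 68.0 km
Candidate B: residuals K 51.5, L 24.5, M 2.8 → max 51.5 km
Candidate C: residuals K 40.9, L 44.3, M 34.1 → max 44.3 km
Candidate D: residuals K 0.0, L 0.0, M 0.0 → max 0.0 km
Only Candidate D has all residuals ≈ 0.

Candidate D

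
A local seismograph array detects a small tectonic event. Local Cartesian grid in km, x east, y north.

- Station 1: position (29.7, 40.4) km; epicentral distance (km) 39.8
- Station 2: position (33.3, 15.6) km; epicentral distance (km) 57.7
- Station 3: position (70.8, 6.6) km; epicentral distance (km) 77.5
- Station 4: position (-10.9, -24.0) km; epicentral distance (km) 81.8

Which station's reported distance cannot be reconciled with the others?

Station 3

Solve using three stations at a time. Using Station 1, Station 2, Station 4 (subtract circle equations pairwise → linear system) gives (x, y) ≈ (-6.2, 57.7).
Distances from that point to each station vs reported:
  Station 1: calculated 39.9 vs reported 39.8 → residual 0.1 km
  Station 2: calculated 57.8 vs reported 57.7 → residual 0.1 km
  Station 3: calculated 92.4 vs reported 77.5 → residual 14.9 km
  Station 4: calculated 81.8 vs reported 81.8 → residual 0.0 km
Station 1, Station 2, Station 4 are mutually consistent (residuals ≈ 0); Station 3 is off by 14.9 km.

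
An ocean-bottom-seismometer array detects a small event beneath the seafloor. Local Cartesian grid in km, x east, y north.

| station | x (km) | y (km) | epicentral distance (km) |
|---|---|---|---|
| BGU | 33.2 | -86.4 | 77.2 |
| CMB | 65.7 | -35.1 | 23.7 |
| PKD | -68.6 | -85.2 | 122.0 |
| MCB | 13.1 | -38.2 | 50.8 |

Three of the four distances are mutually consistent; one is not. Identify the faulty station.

PKD

Solve using three stations at a time. Using BGU, CMB, MCB (subtract circle equations pairwise → linear system) gives (x, y) ≈ (57.2, -13.0).
Distances from that point to each station vs reported:
  BGU: calculated 77.2 vs reported 77.2 → residual 0.0 km
  CMB: calculated 23.6 vs reported 23.7 → residual 0.1 km
  PKD: calculated 145.0 vs reported 122.0 → residual 23.0 km
  MCB: calculated 50.8 vs reported 50.8 → residual 0.0 km
BGU, CMB, MCB are mutually consistent (residuals ≈ 0); PKD is off by 23.0 km.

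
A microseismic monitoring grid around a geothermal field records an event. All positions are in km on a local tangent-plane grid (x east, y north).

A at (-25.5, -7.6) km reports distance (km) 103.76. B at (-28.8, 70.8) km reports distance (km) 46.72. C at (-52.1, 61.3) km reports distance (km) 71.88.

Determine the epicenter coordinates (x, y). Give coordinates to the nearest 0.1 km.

14.6 km east, 88.1 km north

Circle about each station: (x + 25.5)² + (y + 7.6)² = 103.76²; (x + 28.8)² + (y − 70.8)² = 46.72²; (x + 52.1)² + (y − 61.3)² = 71.88².
Subtracting the A equation from the B and C equations removes the quadratic terms:
-6.6 x + 156.8 y = 13717.45
-53.2 x + 137.8 y = 11363.49
Solving the 2×2 system: x ≈ 14.6, y ≈ 88.1 km.
Check against A (with the unrounded x, y): √((x + 25.5)²+(y + 7.6)²) = 103.76 ≈ 103.76 km. ✓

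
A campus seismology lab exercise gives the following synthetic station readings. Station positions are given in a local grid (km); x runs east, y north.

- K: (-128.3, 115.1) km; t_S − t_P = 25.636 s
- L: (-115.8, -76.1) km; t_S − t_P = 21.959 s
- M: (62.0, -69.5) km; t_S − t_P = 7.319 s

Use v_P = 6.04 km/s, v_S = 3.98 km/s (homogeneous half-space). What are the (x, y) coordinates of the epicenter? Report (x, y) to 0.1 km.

x ≈ 135.5 km, y ≈ -26.0 km

Distance from S−P lag: d = Δt · v_P v_S / (v_P − v_S) = Δt · (6.04·3.98)/(6.04−3.98) ≈ 11.6695·Δt.
So d_K = 299.16, d_L = 256.25, d_M = 85.41 km.
Circle about each station: (x + 128.3)² + (y − 115.1)² = 299.16²; (x + 115.8)² + (y + 76.1)² = 256.25²; (x − 62.0)² + (y + 69.5)² = 85.41².
Subtracting the K equation from the L and M equations removes the quadratic terms:
25.0 x − 382.4 y = 13324.59
380.6 x − 369.2 y = 61167.19
Solving the 2×2 system: x ≈ 135.5, y ≈ -26.0 km.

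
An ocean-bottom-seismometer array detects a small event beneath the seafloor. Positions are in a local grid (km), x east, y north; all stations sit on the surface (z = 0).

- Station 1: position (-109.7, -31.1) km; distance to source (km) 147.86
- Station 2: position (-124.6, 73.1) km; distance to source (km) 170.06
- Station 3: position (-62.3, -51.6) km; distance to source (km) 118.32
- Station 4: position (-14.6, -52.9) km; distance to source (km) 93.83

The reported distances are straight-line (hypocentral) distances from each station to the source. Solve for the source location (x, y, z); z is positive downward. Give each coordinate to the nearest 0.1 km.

x ≈ 17.6 km, y ≈ 6.4 km, depth ≈ 65.2 km

Each station gives a sphere (x−x_i)² + (y−y_i)² + z² = d_i² (stations at z=0).
Subtracting the Station 1 sphere from Station 2 and Station 3: z² cancels, leaving linear equations in x and y:
-29.8 x + 208.4 y = 809.65
94.8 x − 41.0 y = 1405.51
Solving: x ≈ 17.594, y ≈ 6.401 km (keep extra digits for the depth step; rounded: 17.6, 6.4).
Then from the Station 1 sphere: z² = 147.86² − (x + 109.7)² − (y + 31.1)² with x = 17.594, y = 6.401, so z ≈ 65.211 ≈ 65.2 km.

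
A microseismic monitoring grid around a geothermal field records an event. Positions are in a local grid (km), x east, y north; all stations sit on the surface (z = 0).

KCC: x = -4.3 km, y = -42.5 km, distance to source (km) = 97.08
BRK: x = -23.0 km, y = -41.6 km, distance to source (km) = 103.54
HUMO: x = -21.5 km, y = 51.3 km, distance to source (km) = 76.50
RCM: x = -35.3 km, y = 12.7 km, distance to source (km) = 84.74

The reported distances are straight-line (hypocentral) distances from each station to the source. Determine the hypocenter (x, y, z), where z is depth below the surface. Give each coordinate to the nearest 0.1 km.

(24.5, 30.3, 57.4)

Each station gives a sphere (x−x_i)² + (y−y_i)² + z² = d_i² (stations at z=0).
Subtracting the KCC sphere from BRK and HUMO: z² cancels, leaving linear equations in x and y:
-37.4 x + 1.8 y = -861.19
-34.4 x + 187.6 y = 4841.48
Solving: x ≈ 24.484, y ≈ 30.297 km (keep extra digits for the depth step; rounded: 24.5, 30.3).
Then from the KCC sphere: z² = 97.08² − (x + 4.3)² − (y + 42.5)² with x = 24.484, y = 30.297, so z ≈ 57.416 ≈ 57.4 km.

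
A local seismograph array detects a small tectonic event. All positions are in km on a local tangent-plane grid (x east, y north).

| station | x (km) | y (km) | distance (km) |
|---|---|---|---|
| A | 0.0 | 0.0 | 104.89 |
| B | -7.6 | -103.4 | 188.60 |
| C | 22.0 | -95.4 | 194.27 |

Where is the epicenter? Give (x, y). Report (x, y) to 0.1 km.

Circle about each station: x² + y² = 104.89²; (x + 7.6)² + (y + 103.4)² = 188.60²; (x − 22.0)² + (y + 95.4)² = 194.27².
Subtracting pairs of circle equations eliminates x²+y² and gives linear equations (the radical axes):
-15.2 x − 206.8 y = -13818.73
44.0 x − 190.8 y = -17153.76
Solving the 2×2 system: x ≈ -75.9, y ≈ 72.4 km.

-75.9 km east, 72.4 km north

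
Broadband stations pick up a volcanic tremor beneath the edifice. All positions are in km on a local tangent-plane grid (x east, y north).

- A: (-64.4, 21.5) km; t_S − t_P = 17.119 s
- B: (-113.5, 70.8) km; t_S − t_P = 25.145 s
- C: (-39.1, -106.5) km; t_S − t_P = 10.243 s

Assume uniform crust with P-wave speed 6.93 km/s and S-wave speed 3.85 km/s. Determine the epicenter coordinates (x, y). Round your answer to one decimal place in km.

Distance from S−P lag: d = Δt · v_P v_S / (v_P − v_S) = Δt · (6.93·3.85)/(6.93−3.85) ≈ 8.6625·Δt.
So d_A = 148.29, d_B = 217.82, d_C = 88.73 km.
Circle about each station: (x + 64.4)² + (y − 21.5)² = 148.29²; (x + 113.5)² + (y − 70.8)² = 217.82²; (x + 39.1)² + (y + 106.5)² = 88.73².
Subtracting the A equation from the B and C equations removes the quadratic terms:
-98.2 x + 98.6 y = -12170.35
50.6 x − 256.0 y = 22378.36
Solving the 2×2 system: x ≈ 45.1, y ≈ -78.5 km.

45.1 km east, -78.5 km north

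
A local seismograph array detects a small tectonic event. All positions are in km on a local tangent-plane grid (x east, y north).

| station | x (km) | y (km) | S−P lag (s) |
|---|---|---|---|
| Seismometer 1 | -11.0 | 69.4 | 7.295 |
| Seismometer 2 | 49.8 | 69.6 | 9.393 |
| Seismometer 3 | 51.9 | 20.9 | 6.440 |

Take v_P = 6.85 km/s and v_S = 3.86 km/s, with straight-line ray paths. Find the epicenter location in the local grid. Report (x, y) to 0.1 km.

Distance from S−P lag: d = Δt · v_P v_S / (v_P − v_S) = Δt · (6.85·3.86)/(6.85−3.86) ≈ 8.8431·Δt.
So d_Seismometer 1 = 64.51, d_Seismometer 2 = 83.06, d_Seismometer 3 = 56.95 km.
Circle about each station: (x + 11.0)² + (y − 69.4)² = 64.51²; (x − 49.8)² + (y − 69.6)² = 83.06²; (x − 51.9)² + (y − 20.9)² = 56.95².
Subtracting pairs of circle equations eliminates x²+y² and gives linear equations (the radical axes):
121.6 x + 0.4 y = -350.58
125.8 x − 97.0 y = -888.70
Solving the 2×2 system: x ≈ -2.9, y ≈ 5.4 km.
Check against Seismometer 1 (with the unrounded x, y): √((x + 11.0)²+(y − 69.4)²) = 64.51 ≈ 64.51 km. ✓

x ≈ -2.9 km, y ≈ 5.4 km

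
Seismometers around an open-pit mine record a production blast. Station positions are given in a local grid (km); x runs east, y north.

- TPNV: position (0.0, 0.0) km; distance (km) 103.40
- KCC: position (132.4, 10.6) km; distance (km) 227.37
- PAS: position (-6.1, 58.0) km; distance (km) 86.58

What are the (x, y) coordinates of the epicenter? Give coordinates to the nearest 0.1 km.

-92.0 km east, 47.2 km north

Circle about each station: x² + y² = 103.40²; (x − 132.4)² + (y − 10.6)² = 227.37²; (x + 6.1)² + (y − 58.0)² = 86.58².
Subtracting the TPNV equation from the KCC and PAS equations removes the quadratic terms:
264.8 x + 21.2 y = -23363.44
-12.2 x + 116.0 y = 6596.67
Solving the 2×2 system: x ≈ -92.0, y ≈ 47.2 km.
Check against TPNV (with the unrounded x, y): √(x²+y²) = 103.40 ≈ 103.40 km. ✓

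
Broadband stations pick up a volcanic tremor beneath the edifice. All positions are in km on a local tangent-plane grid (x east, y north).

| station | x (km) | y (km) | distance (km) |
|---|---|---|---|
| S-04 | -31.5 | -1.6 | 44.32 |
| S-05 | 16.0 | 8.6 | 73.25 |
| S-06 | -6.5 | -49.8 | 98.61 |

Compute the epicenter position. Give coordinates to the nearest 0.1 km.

-51.0 km east, 38.2 km north

Circle about each station: (x + 31.5)² + (y + 1.6)² = 44.32²; (x − 16.0)² + (y − 8.6)² = 73.25²; (x + 6.5)² + (y + 49.8)² = 98.61².
Subtracting the S-04 equation from the S-05 and S-06 equations removes the quadratic terms:
95.0 x + 20.4 y = -4066.15
50.0 x − 96.4 y = -6232.19
Solving the 2×2 system: x ≈ -51.0, y ≈ 38.2 km.
Check against S-04 (with the unrounded x, y): √((x + 31.5)²+(y + 1.6)²) = 44.32 ≈ 44.32 km. ✓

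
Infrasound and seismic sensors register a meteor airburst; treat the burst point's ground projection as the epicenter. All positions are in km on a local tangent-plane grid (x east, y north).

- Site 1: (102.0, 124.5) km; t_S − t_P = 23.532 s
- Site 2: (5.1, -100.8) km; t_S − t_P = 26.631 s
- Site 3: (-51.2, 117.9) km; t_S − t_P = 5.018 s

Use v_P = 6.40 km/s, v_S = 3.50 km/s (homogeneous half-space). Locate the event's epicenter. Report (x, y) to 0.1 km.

(-76.1, 88.2)

Distance from S−P lag: d = Δt · v_P v_S / (v_P − v_S) = Δt · (6.40·3.50)/(6.40−3.50) ≈ 7.7241·Δt.
So d_Site 1 = 181.76, d_Site 2 = 205.70, d_Site 3 = 38.76 km.
Circle about each station: (x − 102.0)² + (y − 124.5)² = 181.76²; (x − 5.1)² + (y + 100.8)² = 205.70²; (x + 51.2)² + (y − 117.9)² = 38.76².
Subtracting the Site 1 equation from the Site 2 and Site 3 equations removes the quadratic terms:
-193.8 x − 450.6 y = -24993.39
-306.4 x − 13.2 y = 22151.96
Solving the 2×2 system: x ≈ -76.1, y ≈ 88.2 km.
Check against Site 1 (with the unrounded x, y): √((x − 102.0)²+(y − 124.5)²) = 181.76 ≈ 181.76 km. ✓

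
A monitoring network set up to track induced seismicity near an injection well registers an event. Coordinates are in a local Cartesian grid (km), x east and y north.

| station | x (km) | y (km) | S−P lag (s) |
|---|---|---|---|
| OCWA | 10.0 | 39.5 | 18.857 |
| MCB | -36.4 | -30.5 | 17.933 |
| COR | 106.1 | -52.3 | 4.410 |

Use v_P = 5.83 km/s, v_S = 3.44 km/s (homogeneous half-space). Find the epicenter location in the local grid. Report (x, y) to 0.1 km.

Distance from S−P lag: d = Δt · v_P v_S / (v_P − v_S) = Δt · (5.83·3.44)/(5.83−3.44) ≈ 8.3913·Δt.
So d_OCWA = 158.23, d_MCB = 150.48, d_COR = 37.01 km.
Circle about each station: (x − 10.0)² + (y − 39.5)² = 158.23²; (x + 36.4)² + (y + 30.5)² = 150.48²; (x − 106.1)² + (y + 52.3)² = 37.01².
Subtracting the OCWA equation from the MCB and COR equations removes the quadratic terms:
-92.8 x − 140.0 y = 2987.46
192.2 x − 183.6 y = 35999.24
Solving the 2×2 system: x ≈ 102.2, y ≈ -89.1 km.

102.2 km east, -89.1 km north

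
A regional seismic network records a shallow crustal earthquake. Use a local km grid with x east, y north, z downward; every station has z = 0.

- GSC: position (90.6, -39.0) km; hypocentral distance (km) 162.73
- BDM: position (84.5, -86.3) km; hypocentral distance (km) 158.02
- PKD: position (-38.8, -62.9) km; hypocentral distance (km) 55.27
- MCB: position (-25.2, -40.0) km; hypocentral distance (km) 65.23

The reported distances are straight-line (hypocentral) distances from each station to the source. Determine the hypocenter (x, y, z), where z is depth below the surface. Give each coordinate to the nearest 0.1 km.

(-63.1, -59.2, 49.5)

Each station gives a sphere (x−x_i)² + (y−y_i)² + z² = d_i² (stations at z=0).
Subtracting the GSC sphere from BDM and PKD: z² cancels, leaving linear equations in x and y:
-12.2 x − 94.6 y = 6369.31
-258.8 x − 47.8 y = 19158.77
Solving: x ≈ -63.097, y ≈ -59.192 km (keep extra digits for the depth step; rounded: -63.1, -59.2).
Then from the GSC sphere: z² = 162.73² − (x − 90.6)² − (y + 39.0)² with x = -63.097, y = -59.192, so z ≈ 49.503 ≈ 49.5 km.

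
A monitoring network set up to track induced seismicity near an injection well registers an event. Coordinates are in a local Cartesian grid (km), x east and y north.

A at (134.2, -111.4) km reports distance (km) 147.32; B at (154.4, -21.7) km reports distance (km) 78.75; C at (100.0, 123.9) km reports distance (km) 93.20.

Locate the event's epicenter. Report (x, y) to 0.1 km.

95.7 km east, 30.8 km north

Circle about each station: (x − 134.2)² + (y + 111.4)² = 147.32²; (x − 154.4)² + (y + 21.7)² = 78.75²; (x − 100.0)² + (y − 123.9)² = 93.20².
Subtracting the A equation from the B and C equations removes the quadratic terms:
40.4 x + 179.4 y = 9392.27
-68.4 x + 470.6 y = 7948.55
Solving the 2×2 system: x ≈ 95.7, y ≈ 30.8 km.
Check against A (with the unrounded x, y): √((x − 134.2)²+(y + 111.4)²) = 147.32 ≈ 147.32 km. ✓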